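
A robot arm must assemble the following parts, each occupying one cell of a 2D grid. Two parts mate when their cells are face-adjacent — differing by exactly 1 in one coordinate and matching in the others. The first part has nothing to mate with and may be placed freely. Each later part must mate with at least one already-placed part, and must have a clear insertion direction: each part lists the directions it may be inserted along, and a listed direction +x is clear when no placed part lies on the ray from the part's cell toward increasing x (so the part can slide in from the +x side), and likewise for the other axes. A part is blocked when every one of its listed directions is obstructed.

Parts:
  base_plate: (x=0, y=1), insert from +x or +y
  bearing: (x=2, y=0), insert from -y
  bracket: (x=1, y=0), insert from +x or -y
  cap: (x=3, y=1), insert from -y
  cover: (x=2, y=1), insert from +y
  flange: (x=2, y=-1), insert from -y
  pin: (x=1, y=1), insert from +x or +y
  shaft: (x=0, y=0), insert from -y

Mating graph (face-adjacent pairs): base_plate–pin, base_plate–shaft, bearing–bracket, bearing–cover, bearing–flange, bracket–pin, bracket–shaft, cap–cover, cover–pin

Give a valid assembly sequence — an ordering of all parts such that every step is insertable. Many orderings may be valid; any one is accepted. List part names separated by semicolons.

bearing; flange; cover; pin; base_plate; bracket; cap; shaft

1. bearing@(2, 0) [-y clear] — {bearing}
2. flange@(2, -1) [-y clear] — {bearing, flange}
3. cover@(2, 1) [+y clear] — {bearing, cover, flange}
4. pin@(1, 1) [+y clear] — {bearing, cover, flange, pin}
5. base_plate@(0, 1) [+y clear] — {base_plate, bearing, cover, flange, pin}
6. bracket@(1, 0) [-y clear] — {base_plate, bearing, bracket, cover, flange, pin}
7. cap@(3, 1) [-y clear] — {base_plate, bearing, bracket, cap, cover, flange, pin}
8. shaft@(0, 0) [-y clear] — {base_plate, bearing, bracket, cap, cover, flange, pin, shaft}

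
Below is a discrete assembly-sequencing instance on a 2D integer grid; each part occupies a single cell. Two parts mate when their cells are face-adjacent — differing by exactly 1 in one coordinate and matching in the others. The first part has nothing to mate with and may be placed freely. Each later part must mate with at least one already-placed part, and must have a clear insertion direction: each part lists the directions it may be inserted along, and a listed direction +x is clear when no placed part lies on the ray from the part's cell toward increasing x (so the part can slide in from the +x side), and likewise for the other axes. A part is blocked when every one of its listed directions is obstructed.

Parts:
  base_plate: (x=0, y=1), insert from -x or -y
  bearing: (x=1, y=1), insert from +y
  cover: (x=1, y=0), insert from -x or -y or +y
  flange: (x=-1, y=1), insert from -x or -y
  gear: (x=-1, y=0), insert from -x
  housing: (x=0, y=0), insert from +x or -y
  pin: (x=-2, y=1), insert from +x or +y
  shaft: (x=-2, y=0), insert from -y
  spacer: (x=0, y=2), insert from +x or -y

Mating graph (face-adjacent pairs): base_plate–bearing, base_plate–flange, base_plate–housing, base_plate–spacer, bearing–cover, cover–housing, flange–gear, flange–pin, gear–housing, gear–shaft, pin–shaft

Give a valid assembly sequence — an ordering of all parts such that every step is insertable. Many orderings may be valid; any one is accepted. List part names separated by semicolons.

1. base_plate@(0, 1) [-x clear] — {base_plate}
2. spacer@(0, 2) [+x clear] — {base_plate, spacer}
3. flange@(-1, 1) [-x clear] — {base_plate, flange, spacer}
4. gear@(-1, 0) [-x clear] — {base_plate, flange, gear, spacer}
5. pin@(-2, 1) [+y clear] — {base_plate, flange, gear, pin, spacer}
6. bearing@(1, 1) [+y clear] — {base_plate, bearing, flange, gear, pin, spacer}
7. cover@(1, 0) [-y clear] — {base_plate, bearing, cover, flange, gear, pin, spacer}
8. housing@(0, 0) [-y clear] — {base_plate, bearing, cover, flange, gear, housing, pin, spacer}
9. shaft@(-2, 0) [-y clear] — {base_plate, bearing, cover, flange, gear, housing, pin, shaft, spacer}

base_plate; spacer; flange; gear; pin; bearing; cover; housing; shaft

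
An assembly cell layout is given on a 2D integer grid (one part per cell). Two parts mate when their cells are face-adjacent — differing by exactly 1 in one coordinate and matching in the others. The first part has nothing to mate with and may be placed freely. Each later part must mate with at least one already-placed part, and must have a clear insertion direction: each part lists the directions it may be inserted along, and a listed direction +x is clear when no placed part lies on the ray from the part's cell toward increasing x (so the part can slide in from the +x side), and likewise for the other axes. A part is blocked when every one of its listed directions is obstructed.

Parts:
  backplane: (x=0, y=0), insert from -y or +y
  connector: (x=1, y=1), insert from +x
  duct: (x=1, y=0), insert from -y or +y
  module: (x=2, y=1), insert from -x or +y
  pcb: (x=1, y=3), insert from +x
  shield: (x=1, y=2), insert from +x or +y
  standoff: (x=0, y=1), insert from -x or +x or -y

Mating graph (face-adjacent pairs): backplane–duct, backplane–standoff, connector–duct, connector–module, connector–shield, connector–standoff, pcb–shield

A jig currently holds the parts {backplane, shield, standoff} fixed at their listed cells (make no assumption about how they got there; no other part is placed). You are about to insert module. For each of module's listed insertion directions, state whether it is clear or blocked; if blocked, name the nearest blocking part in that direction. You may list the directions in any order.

+y: clear; -x: blocked by standoff

-x: nearest on ray is standoff@(0, 1) ⇒ blocked
+y: ray from module(2, 1) has no placed part ⇒ clear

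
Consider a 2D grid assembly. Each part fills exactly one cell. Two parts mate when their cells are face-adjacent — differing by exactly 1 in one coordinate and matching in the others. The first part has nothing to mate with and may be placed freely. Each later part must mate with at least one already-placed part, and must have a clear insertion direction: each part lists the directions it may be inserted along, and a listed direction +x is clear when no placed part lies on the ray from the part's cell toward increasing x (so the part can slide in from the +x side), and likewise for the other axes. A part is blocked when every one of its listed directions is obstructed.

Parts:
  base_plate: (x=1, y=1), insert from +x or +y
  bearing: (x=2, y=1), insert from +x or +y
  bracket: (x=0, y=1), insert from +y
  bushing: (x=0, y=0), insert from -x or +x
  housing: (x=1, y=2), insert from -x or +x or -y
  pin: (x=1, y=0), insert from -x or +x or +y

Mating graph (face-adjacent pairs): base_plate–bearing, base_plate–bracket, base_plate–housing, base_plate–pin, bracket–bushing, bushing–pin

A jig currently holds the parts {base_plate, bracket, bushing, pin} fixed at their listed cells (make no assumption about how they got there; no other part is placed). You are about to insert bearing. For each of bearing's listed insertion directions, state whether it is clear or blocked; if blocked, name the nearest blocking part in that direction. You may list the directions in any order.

+x: ray from bearing(2, 1) has no placed part ⇒ clear
+y: ray from bearing(2, 1) has no placed part ⇒ clear

+x: clear; +y: clear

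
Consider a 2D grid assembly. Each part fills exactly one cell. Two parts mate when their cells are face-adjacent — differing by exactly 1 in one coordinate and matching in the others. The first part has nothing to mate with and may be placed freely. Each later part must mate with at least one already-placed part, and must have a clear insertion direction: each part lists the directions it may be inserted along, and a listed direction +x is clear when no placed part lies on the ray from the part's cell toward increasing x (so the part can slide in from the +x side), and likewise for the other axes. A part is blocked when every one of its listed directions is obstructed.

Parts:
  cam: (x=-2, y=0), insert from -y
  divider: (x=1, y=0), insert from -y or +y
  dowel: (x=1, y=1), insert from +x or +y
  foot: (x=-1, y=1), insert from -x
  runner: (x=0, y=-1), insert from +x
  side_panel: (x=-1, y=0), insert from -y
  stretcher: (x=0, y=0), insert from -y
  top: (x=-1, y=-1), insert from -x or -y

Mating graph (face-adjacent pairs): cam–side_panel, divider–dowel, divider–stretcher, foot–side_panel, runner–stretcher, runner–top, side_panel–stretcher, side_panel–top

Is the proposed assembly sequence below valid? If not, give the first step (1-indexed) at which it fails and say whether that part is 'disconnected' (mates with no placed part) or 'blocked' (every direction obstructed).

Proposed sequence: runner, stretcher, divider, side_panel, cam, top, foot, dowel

1. runner@(0, -1) [+x clear] — {runner}
2. stretcher@(0, 0) — -y all obstructed ⇒ blocked

Invalid at step 2 (blocked)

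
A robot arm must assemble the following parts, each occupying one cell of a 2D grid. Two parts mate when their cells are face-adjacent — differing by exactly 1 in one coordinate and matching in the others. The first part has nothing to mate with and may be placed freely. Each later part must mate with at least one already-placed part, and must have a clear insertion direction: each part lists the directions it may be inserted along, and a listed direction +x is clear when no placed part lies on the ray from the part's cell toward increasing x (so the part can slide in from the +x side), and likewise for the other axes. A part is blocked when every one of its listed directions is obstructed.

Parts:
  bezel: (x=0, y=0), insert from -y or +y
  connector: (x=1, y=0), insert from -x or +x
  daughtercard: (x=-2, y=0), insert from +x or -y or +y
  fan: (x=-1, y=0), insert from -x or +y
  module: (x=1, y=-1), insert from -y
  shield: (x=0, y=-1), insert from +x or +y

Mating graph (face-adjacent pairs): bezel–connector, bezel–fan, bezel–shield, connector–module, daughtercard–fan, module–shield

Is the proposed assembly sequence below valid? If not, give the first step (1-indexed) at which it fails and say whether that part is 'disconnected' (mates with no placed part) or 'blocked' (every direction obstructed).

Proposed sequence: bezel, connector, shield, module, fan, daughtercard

Valid

1. bezel@(0, 0) [-y clear] — {bezel}
2. connector@(1, 0) [+x clear] — {bezel, connector}
3. shield@(0, -1) [+x clear] — {bezel, connector, shield}
4. module@(1, -1) [-y clear] — {bezel, connector, module, shield}
5. fan@(-1, 0) [-x clear] — {bezel, connector, fan, module, shield}
6. daughtercard@(-2, 0) [-y clear] — {bezel, connector, daughtercard, fan, module, shield}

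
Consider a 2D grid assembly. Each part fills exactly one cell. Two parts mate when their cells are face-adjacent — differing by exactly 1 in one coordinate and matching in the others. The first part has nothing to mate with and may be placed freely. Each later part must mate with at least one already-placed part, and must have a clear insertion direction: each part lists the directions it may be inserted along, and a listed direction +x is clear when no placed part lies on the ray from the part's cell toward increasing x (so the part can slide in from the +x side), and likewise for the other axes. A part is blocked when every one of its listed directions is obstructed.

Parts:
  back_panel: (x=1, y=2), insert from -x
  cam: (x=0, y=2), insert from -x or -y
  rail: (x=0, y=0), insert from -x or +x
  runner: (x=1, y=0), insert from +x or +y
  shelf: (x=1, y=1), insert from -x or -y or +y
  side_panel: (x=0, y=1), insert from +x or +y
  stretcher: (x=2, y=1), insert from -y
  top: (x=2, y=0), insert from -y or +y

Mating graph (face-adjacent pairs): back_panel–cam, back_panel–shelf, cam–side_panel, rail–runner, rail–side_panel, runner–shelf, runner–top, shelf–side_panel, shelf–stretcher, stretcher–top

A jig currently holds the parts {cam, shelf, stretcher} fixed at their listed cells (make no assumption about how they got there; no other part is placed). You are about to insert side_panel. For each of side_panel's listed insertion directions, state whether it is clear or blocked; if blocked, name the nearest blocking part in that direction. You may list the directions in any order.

+x: nearest on ray is shelf@(1, 1) ⇒ blocked
+y: nearest on ray is cam@(0, 2) ⇒ blocked

+x: blocked by shelf; +y: blocked by cam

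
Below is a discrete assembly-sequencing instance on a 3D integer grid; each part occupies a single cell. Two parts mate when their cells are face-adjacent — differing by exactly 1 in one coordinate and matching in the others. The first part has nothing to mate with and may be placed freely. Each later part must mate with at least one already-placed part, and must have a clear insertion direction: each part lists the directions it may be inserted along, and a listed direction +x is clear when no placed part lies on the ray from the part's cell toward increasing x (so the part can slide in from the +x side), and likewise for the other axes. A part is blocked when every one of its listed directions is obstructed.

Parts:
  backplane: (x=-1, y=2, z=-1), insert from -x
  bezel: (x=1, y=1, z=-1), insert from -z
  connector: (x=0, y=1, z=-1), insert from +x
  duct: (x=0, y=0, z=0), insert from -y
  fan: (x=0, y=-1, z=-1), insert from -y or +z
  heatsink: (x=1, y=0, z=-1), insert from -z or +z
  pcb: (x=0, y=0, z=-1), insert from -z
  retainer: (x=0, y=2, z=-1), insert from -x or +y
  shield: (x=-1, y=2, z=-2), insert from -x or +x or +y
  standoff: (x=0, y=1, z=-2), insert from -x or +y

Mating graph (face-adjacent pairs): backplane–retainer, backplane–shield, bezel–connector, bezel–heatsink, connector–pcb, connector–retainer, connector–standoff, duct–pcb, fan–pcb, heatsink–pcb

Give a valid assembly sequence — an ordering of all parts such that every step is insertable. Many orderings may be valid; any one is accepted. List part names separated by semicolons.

standoff; connector; bezel; pcb; retainer; backplane; shield; heatsink; duct; fan

1. standoff@(0, 1, -2) [-x clear] — {standoff}
2. connector@(0, 1, -1) [+x clear] — {connector, standoff}
3. bezel@(1, 1, -1) [-z clear] — {bezel, connector, standoff}
4. pcb@(0, 0, -1) [-z clear] — {bezel, connector, pcb, standoff}
5. retainer@(0, 2, -1) [-x clear] — {bezel, connector, pcb, retainer, standoff}
6. backplane@(-1, 2, -1) [-x clear] — {backplane, bezel, connector, pcb, retainer, standoff}
7. shield@(-1, 2, -2) [-x clear] — {backplane, bezel, connector, pcb, retainer, shield, standoff}
8. heatsink@(1, 0, -1) [-z clear] — {backplane, bezel, connector, heatsink, pcb, retainer, shield, standoff}
9. duct@(0, 0, 0) [-y clear] — {backplane, bezel, connector, duct, heatsink, pcb, retainer, shield, standoff}
10. fan@(0, -1, -1) [-y clear] — {backplane, bezel, connector, duct, fan, heatsink, pcb, retainer, shield, standoff}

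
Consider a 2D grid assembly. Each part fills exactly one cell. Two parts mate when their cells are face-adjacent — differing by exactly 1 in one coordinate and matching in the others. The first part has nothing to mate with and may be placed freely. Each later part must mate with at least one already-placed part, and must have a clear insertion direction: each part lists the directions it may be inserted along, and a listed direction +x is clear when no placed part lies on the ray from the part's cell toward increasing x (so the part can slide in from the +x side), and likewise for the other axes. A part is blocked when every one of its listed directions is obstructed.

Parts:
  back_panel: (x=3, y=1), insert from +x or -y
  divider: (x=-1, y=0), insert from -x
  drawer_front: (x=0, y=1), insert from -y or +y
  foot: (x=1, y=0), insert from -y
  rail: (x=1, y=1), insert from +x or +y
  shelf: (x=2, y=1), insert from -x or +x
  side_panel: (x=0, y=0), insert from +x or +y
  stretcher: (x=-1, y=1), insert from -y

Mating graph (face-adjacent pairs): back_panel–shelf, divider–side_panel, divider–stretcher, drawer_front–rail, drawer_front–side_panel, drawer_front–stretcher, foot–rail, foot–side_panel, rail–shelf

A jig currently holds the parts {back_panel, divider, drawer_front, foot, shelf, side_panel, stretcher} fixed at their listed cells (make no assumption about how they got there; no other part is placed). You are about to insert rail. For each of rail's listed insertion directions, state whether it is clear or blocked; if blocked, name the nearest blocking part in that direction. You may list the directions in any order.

+x: nearest on ray is shelf@(2, 1) ⇒ blocked
+y: ray from rail(1, 1) has no placed part ⇒ clear

+x: blocked by shelf; +y: clear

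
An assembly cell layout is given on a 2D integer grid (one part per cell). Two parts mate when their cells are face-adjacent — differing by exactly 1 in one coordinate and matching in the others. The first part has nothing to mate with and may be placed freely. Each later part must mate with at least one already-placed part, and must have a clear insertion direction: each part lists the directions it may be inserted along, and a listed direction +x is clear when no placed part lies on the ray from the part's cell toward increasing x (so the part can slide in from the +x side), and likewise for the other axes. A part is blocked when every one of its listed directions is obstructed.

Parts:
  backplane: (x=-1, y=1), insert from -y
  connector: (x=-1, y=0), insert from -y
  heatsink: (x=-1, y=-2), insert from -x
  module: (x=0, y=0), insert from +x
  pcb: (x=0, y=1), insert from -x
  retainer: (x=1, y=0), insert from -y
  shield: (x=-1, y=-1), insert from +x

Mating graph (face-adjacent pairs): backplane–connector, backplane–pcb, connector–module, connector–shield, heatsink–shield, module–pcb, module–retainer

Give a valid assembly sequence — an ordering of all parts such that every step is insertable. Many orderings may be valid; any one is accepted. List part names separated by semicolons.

1. pcb@(0, 1) [-x clear] — {pcb}
2. module@(0, 0) [+x clear] — {module, pcb}
3. backplane@(-1, 1) [-y clear] — {backplane, module, pcb}
4. connector@(-1, 0) [-y clear] — {backplane, connector, module, pcb}
5. shield@(-1, -1) [+x clear] — {backplane, connector, module, pcb, shield}
6. heatsink@(-1, -2) [-x clear] — {backplane, connector, heatsink, module, pcb, shield}
7. retainer@(1, 0) [-y clear] — {backplane, connector, heatsink, module, pcb, retainer, shield}

pcb; module; backplane; connector; shield; heatsink; retainer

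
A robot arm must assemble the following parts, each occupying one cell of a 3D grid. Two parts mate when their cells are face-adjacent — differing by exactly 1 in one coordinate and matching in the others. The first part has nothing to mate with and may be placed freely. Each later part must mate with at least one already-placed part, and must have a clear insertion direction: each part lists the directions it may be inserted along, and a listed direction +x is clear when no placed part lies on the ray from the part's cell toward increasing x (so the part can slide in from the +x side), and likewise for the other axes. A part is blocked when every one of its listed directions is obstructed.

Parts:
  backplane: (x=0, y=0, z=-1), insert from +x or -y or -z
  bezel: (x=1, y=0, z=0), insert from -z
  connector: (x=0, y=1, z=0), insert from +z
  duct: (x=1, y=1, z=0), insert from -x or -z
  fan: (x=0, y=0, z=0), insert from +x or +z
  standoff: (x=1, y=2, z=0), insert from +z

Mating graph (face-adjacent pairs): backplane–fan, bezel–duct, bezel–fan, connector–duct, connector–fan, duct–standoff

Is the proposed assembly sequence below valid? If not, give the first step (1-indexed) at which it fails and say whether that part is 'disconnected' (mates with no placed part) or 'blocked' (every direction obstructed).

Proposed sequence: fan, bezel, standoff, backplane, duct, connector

1. fan@(0, 0, 0) [+x clear] — {fan}
2. bezel@(1, 0, 0) [-z clear] — {bezel, fan}
3. standoff@(1, 2, 0) — no placed neighbour ⇒ disconnected

Invalid at step 3 (disconnected)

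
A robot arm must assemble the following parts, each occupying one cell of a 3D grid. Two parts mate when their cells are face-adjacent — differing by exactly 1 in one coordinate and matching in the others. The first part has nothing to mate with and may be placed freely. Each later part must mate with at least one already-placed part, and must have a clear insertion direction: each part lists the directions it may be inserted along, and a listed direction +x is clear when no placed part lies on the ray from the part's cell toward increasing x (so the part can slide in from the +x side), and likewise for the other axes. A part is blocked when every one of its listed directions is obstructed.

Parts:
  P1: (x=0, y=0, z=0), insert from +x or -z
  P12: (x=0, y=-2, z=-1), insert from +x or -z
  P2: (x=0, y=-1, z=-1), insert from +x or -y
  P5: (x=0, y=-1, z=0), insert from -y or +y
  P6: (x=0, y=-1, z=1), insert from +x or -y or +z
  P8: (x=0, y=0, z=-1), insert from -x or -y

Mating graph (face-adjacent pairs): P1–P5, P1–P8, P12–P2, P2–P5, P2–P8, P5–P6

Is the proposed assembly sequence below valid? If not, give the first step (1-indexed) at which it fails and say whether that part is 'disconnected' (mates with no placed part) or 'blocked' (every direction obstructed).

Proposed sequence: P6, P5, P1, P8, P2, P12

1. P6@(0, -1, 1) [+x clear] — {P6}
2. P5@(0, -1, 0) [-y clear] — {P5, P6}
3. P1@(0, 0, 0) [+x clear] — {P1, P5, P6}
4. P8@(0, 0, -1) [-x clear] — {P1, P5, P6, P8}
5. P2@(0, -1, -1) [+x clear] — {P1, P2, P5, P6, P8}
6. P12@(0, -2, -1) [+x clear] — {P1, P12, P2, P5, P6, P8}

Valid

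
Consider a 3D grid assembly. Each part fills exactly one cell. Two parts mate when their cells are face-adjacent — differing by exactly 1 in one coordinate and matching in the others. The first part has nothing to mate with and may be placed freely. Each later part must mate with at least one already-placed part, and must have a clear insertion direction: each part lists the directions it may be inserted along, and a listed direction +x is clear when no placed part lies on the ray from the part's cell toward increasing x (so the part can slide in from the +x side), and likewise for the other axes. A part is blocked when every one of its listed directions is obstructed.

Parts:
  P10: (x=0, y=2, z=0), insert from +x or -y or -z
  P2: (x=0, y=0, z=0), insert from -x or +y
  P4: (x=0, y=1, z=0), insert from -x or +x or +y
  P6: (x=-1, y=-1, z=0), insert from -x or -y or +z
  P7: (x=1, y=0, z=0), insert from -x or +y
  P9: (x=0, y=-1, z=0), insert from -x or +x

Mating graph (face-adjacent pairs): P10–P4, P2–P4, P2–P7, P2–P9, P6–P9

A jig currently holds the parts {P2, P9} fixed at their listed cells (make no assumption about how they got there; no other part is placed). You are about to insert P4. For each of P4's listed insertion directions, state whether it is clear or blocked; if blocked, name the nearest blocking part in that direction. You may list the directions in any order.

+x: clear; +y: clear; -x: clear

-x: ray from P4(0, 1, 0) has no placed part ⇒ clear
+x: ray from P4(0, 1, 0) has no placed part ⇒ clear
+y: ray from P4(0, 1, 0) has no placed part ⇒ clear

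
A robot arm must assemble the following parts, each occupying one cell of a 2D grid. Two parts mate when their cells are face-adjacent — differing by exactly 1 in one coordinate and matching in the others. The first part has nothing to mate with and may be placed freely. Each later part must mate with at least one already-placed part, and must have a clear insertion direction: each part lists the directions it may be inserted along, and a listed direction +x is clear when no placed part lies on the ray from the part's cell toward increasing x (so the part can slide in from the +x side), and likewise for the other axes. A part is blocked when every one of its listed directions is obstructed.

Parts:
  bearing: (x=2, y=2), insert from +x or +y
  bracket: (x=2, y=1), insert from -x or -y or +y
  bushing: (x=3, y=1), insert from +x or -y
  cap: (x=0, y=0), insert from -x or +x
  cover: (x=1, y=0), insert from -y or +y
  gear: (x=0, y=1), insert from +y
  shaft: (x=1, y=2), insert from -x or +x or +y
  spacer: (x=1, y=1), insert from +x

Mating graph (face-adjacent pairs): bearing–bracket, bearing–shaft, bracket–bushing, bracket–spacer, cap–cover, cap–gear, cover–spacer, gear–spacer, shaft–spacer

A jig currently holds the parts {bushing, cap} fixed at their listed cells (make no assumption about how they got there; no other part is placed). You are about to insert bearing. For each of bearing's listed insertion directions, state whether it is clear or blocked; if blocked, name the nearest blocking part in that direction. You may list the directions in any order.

+x: clear; +y: clear

+x: ray from bearing(2, 2) has no placed part ⇒ clear
+y: ray from bearing(2, 2) has no placed part ⇒ clear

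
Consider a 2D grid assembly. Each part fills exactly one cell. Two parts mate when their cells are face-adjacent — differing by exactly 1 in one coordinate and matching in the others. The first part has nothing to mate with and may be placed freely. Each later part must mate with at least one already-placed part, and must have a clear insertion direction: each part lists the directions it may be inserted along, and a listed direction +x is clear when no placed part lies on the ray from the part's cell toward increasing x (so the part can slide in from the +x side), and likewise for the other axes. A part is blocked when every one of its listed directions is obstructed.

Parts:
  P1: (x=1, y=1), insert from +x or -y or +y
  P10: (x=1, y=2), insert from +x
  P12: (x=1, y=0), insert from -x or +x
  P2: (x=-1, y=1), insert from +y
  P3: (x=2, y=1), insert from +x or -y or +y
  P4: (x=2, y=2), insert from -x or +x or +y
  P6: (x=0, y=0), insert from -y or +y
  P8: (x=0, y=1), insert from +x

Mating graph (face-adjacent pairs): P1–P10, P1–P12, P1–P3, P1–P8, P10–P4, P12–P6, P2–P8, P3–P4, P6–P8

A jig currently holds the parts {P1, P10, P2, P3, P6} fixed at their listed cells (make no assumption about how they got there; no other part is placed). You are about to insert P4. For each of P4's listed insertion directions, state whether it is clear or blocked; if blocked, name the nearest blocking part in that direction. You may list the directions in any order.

+x: clear; +y: clear; -x: blocked by P10

-x: nearest on ray is P10@(1, 2) ⇒ blocked
+x: ray from P4(2, 2) has no placed part ⇒ clear
+y: ray from P4(2, 2) has no placed part ⇒ clear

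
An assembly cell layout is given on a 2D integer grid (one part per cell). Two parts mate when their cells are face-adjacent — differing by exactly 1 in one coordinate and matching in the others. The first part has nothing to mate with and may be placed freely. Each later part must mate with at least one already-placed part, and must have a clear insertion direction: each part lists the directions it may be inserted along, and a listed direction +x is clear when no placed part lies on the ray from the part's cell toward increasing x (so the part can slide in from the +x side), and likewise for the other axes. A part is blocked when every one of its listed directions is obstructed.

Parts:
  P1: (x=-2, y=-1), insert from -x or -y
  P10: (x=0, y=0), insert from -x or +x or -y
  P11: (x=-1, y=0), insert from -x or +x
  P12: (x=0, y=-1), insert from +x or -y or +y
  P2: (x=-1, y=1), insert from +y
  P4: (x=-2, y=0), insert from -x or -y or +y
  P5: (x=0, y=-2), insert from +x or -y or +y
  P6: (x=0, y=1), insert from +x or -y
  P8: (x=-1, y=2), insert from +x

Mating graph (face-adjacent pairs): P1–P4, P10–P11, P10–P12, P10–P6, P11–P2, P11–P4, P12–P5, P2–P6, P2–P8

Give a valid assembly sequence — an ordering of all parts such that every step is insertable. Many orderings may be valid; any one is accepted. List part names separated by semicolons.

P12; P5; P10; P6; P11; P4; P1; P2; P8

1. P12@(0, -1) [+x clear] — {P12}
2. P5@(0, -2) [+x clear] — {P12, P5}
3. P10@(0, 0) [-x clear] — {P10, P12, P5}
4. P6@(0, 1) [+x clear] — {P10, P12, P5, P6}
5. P11@(-1, 0) [-x clear] — {P10, P11, P12, P5, P6}
6. P4@(-2, 0) [-x clear] — {P10, P11, P12, P4, P5, P6}
7. P1@(-2, -1) [-x clear] — {P1, P10, P11, P12, P4, P5, P6}
8. P2@(-1, 1) [+y clear] — {P1, P10, P11, P12, P2, P4, P5, P6}
9. P8@(-1, 2) [+x clear] — {P1, P10, P11, P12, P2, P4, P5, P6, P8}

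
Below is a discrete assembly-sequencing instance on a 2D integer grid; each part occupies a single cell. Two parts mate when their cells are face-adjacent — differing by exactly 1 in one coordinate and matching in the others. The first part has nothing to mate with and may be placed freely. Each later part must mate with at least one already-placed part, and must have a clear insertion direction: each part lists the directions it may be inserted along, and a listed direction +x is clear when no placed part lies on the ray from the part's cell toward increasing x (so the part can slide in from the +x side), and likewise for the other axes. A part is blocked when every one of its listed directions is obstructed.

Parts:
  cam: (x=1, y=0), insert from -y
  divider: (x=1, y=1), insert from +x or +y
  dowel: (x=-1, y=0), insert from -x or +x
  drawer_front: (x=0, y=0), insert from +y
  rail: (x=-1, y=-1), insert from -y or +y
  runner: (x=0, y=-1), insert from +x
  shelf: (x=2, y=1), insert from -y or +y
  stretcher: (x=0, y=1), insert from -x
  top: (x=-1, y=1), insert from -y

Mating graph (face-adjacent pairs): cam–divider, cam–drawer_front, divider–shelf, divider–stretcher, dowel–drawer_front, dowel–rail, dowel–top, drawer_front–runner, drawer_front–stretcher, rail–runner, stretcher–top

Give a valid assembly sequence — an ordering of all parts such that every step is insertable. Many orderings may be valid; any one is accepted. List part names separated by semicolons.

1. shelf@(2, 1) [-y clear] — {shelf}
2. divider@(1, 1) [+y clear] — {divider, shelf}
3. cam@(1, 0) [-y clear] — {cam, divider, shelf}
4. drawer_front@(0, 0) [+y clear] — {cam, divider, drawer_front, shelf}
5. runner@(0, -1) [+x clear] — {cam, divider, drawer_front, runner, shelf}
6. stretcher@(0, 1) [-x clear] — {cam, divider, drawer_front, runner, shelf, stretcher}
7. top@(-1, 1) [-y clear] — {cam, divider, drawer_front, runner, shelf, stretcher, top}
8. dowel@(-1, 0) [-x clear] — {cam, divider, dowel, drawer_front, runner, shelf, stretcher, top}
9. rail@(-1, -1) [-y clear] — {cam, divider, dowel, drawer_front, rail, runner, shelf, stretcher, top}

shelf; divider; cam; drawer_front; runner; stretcher; top; dowel; rail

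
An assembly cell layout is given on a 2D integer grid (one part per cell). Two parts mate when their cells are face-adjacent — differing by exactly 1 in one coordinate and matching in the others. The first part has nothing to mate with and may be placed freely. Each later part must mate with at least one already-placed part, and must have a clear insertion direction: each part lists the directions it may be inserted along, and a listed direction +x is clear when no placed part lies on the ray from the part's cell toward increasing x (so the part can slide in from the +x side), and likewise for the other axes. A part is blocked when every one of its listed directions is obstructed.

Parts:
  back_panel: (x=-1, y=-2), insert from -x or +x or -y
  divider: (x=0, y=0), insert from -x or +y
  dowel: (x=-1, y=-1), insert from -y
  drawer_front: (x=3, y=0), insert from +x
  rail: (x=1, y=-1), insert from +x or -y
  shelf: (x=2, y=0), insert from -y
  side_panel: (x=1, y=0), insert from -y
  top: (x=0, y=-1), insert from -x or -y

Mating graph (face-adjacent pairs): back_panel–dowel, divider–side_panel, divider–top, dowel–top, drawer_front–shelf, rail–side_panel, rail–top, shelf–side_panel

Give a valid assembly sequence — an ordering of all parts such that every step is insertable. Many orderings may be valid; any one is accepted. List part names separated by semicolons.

dowel; back_panel; top; divider; side_panel; shelf; drawer_front; rail

1. dowel@(-1, -1) [-y clear] — {dowel}
2. back_panel@(-1, -2) [-x clear] — {back_panel, dowel}
3. top@(0, -1) [-y clear] — {back_panel, dowel, top}
4. divider@(0, 0) [-x clear] — {back_panel, divider, dowel, top}
5. side_panel@(1, 0) [-y clear] — {back_panel, divider, dowel, side_panel, top}
6. shelf@(2, 0) [-y clear] — {back_panel, divider, dowel, shelf, side_panel, top}
7. drawer_front@(3, 0) [+x clear] — {back_panel, divider, dowel, drawer_front, shelf, side_panel, top}
8. rail@(1, -1) [+x clear] — {back_panel, divider, dowel, drawer_front, rail, shelf, side_panel, top}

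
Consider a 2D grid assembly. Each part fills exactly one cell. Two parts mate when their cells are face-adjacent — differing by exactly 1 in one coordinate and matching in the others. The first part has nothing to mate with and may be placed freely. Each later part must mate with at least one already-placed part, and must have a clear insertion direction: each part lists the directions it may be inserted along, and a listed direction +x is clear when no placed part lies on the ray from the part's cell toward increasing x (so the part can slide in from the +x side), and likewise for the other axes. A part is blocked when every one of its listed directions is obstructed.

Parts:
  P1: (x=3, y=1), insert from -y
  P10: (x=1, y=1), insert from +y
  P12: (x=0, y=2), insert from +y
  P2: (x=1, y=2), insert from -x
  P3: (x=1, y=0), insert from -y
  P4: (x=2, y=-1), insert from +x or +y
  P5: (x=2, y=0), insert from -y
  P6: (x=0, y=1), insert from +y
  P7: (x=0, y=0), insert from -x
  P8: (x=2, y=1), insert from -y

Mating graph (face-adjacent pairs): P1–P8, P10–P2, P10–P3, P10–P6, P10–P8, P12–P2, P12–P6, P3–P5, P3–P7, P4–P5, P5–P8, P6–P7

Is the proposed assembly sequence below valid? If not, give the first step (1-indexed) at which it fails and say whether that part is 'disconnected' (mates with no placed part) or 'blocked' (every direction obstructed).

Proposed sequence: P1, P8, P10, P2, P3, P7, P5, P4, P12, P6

1. P1@(3, 1) [-y clear] — {P1}
2. P8@(2, 1) [-y clear] — {P1, P8}
3. P10@(1, 1) [+y clear] — {P1, P10, P8}
4. P2@(1, 2) [-x clear] — {P1, P10, P2, P8}
5. P3@(1, 0) [-y clear] — {P1, P10, P2, P3, P8}
6. P7@(0, 0) [-x clear] — {P1, P10, P2, P3, P7, P8}
7. P5@(2, 0) [-y clear] — {P1, P10, P2, P3, P5, P7, P8}
8. P4@(2, -1) [+x clear] — {P1, P10, P2, P3, P4, P5, P7, P8}
9. P12@(0, 2) [+y clear] — {P1, P10, P12, P2, P3, P4, P5, P7, P8}
10. P6@(0, 1) — +y all obstructed ⇒ blocked

Invalid at step 10 (blocked)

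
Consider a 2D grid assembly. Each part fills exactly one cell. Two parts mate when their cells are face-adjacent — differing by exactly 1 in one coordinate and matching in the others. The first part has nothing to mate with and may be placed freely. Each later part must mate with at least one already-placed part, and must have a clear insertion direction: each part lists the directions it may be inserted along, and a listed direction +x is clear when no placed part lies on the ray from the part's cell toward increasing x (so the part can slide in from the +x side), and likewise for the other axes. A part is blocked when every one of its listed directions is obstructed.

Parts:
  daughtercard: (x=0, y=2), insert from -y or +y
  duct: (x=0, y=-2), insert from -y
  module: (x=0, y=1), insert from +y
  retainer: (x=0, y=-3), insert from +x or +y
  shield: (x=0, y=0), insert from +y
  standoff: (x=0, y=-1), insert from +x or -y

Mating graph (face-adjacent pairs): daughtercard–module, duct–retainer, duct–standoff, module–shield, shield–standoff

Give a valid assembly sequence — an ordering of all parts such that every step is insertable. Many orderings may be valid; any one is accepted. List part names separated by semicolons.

duct; retainer; standoff; shield; module; daughtercard

1. duct@(0, -2) [-y clear] — {duct}
2. retainer@(0, -3) [+x clear] — {duct, retainer}
3. standoff@(0, -1) [+x clear] — {duct, retainer, standoff}
4. shield@(0, 0) [+y clear] — {duct, retainer, shield, standoff}
5. module@(0, 1) [+y clear] — {duct, module, retainer, shield, standoff}
6. daughtercard@(0, 2) [+y clear] — {daughtercard, duct, module, retainer, shield, standoff}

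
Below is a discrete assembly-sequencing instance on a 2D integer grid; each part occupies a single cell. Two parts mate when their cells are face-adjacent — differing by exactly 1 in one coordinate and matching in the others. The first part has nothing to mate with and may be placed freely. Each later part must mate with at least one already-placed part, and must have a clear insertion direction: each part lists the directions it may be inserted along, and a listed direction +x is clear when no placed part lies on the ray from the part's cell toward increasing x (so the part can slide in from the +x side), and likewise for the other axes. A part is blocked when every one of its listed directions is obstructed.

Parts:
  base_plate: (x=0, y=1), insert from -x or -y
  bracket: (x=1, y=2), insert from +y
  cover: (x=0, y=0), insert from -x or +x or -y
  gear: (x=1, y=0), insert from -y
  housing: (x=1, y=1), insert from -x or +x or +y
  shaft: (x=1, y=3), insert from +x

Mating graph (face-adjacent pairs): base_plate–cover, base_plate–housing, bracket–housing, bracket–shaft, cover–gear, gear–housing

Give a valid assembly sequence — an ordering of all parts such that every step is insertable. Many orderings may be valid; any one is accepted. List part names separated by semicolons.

1. base_plate@(0, 1) [-x clear] — {base_plate}
2. housing@(1, 1) [+x clear] — {base_plate, housing}
3. gear@(1, 0) [-y clear] — {base_plate, gear, housing}
4. cover@(0, 0) [-x clear] — {base_plate, cover, gear, housing}
5. bracket@(1, 2) [+y clear] — {base_plate, bracket, cover, gear, housing}
6. shaft@(1, 3) [+x clear] — {base_plate, bracket, cover, gear, housing, shaft}

base_plate; housing; gear; cover; bracket; shaft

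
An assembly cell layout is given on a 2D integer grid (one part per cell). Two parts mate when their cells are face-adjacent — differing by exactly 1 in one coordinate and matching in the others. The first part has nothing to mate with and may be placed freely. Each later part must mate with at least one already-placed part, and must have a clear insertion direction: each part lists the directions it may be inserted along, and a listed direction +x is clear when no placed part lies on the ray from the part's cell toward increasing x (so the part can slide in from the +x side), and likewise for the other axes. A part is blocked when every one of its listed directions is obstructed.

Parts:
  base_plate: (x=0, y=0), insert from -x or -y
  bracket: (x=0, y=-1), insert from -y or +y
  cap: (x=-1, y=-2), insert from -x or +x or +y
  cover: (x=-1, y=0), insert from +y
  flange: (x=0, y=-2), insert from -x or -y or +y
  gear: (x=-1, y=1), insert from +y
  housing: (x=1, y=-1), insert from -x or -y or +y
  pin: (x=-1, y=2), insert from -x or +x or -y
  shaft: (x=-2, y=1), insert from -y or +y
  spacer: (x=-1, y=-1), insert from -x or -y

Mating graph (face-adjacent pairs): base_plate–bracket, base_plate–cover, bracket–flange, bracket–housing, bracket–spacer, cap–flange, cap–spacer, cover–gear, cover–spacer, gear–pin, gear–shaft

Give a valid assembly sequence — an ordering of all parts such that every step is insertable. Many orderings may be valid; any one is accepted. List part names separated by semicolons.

cover; spacer; base_plate; bracket; housing; flange; gear; shaft; pin; cap

1. cover@(-1, 0) [+y clear] — {cover}
2. spacer@(-1, -1) [-x clear] — {cover, spacer}
3. base_plate@(0, 0) [-y clear] — {base_plate, cover, spacer}
4. bracket@(0, -1) [-y clear] — {base_plate, bracket, cover, spacer}
5. housing@(1, -1) [-y clear] — {base_plate, bracket, cover, housing, spacer}
6. flange@(0, -2) [-x clear] — {base_plate, bracket, cover, flange, housing, spacer}
7. gear@(-1, 1) [+y clear] — {base_plate, bracket, cover, flange, gear, housing, spacer}
8. shaft@(-2, 1) [-y clear] — {base_plate, bracket, cover, flange, gear, housing, shaft, spacer}
9. pin@(-1, 2) [-x clear] — {base_plate, bracket, cover, flange, gear, housing, pin, shaft, spacer}
10. cap@(-1, -2) [-x clear] — {base_plate, bracket, cap, cover, flange, gear, housing, pin, shaft, spacer}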